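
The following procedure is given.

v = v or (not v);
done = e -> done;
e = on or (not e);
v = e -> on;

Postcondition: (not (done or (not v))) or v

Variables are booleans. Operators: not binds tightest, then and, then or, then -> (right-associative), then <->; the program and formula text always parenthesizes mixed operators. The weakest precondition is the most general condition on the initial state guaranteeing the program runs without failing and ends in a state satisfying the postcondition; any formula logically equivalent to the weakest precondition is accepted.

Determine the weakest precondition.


Working backward. After the program, (not (done or (not v))) or v must hold.
Before v := e -> on: (not (done or (not (e -> on)))) or (e -> on)
Before e := on or (not e): (not (done or (not ((on or (not e)) -> on)))) or ((on or (not e)) -> on)
Before done := e -> done: (not ((e -> done) or (not ((on or (not e)) -> on)))) or ((on or (not e)) -> on)
Before v := v or (not v): (not ((e -> done) or (not ((on or (not e)) -> on)))) or ((on or (not e)) -> on)
Answer: WP = (not ((e -> done) or (not ((on or (not e)) -> on)))) or ((on or (not e)) -> on)


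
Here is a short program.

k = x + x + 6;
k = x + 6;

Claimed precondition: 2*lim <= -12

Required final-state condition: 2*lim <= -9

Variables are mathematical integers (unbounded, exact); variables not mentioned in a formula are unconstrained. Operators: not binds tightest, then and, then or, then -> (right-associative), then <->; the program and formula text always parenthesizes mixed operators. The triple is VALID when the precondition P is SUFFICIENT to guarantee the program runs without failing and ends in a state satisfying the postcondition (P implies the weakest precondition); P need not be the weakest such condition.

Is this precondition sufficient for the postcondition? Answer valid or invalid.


Working backward. After the program, 2*lim <= -9 must hold.
Before k := x + 6: 2*lim <= -9
Before k := x + x + 6: 2*lim <= -9
The weakest precondition is 2*lim <= -9.
Check whether 2*lim <= -12 implies it.
Every state satisfying the precondition satisfies the weakest precondition: the implication holds.
Answer: valid


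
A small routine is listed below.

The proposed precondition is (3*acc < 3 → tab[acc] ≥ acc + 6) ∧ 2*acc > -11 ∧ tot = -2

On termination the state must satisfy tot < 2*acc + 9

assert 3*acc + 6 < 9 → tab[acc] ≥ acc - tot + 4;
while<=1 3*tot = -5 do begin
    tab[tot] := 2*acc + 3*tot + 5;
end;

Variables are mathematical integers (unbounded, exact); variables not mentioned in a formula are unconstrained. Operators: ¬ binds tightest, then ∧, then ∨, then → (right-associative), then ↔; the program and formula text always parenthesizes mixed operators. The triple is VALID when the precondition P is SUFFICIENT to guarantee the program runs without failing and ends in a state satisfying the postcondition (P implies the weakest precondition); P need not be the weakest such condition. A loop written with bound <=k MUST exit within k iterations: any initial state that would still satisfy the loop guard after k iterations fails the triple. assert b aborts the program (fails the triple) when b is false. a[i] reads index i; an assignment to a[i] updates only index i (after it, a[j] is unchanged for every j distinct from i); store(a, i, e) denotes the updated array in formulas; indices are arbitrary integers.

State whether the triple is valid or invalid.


Working backward. After the program, tot < 2*acc + 9 must hold.
Before the loop (bound <=1), unroll the exhaustion recursion (WP_0 = exit-now case; WP_j = one more guarded iteration, up to j = 1):
  WP_0: (¬(3*tot = -5)) ∧ tot < 2*acc + 9
  WP_1: (3*tot = -5 → ((¬(3*tot = -5)) ∧ tot < 2*acc + 9)) ∧ ((¬(3*tot = -5)) → tot < 2*acc + 9)
So before the loop: (3*tot = -5 → ((¬(3*tot = -5)) ∧ tot < 2*acc + 9)) ∧ ((¬(3*tot = -5)) → tot < 2*acc + 9)
Before assert 3*acc + 6 < 9 → tab[acc] ≥ acc - tot + 4: (3*acc < 3 → tab[acc] + tot ≥ acc + 4) ∧ (3*tot = -5 → ((¬(3*tot = -5)) ∧ tot < 2*acc + 9)) ∧ ((¬(3*tot = -5)) → tot < 2*acc + 9)
The weakest precondition is (3*acc < 3 → tab[acc] + tot ≥ acc + 4) ∧ (3*tot = -5 → ((¬(3*tot = -5)) ∧ tot < 2*acc + 9)) ∧ ((¬(3*tot = -5)) → tot < 2*acc + 9).
Check whether (3*acc < 3 → tab[acc] ≥ acc + 6) ∧ 2*acc > -11 ∧ tot = -2 implies it.
Every state satisfying the precondition satisfies the weakest precondition: the implication holds.
Answer: valid


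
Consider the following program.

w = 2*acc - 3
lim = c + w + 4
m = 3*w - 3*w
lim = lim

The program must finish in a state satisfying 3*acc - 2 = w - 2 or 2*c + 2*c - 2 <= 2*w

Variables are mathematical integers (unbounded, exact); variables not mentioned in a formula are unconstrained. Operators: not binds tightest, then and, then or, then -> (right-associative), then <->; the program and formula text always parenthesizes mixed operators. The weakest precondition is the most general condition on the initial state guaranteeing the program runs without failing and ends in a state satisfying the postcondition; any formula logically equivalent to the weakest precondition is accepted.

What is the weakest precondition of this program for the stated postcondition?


Working backward. After the program, the postcondition 3*acc - 2 = w - 2 or 2*c + 2*c - 2 <= 2*w must hold; in canonical form it is 3*acc = w or 4*c <= 2*w + 2.
Before lim := lim: 3*acc = w or 4*c <= 2*w + 2
Before m := 3*w - 3*w: 3*acc = w or 4*c <= 2*w + 2
Before lim := c + w + 4: 3*acc = w or 4*c <= 2*w + 2
Before w := 2*acc - 3: acc = -3 or 4*c <= 4*acc - 4
Answer: WP = acc = -3 or 4*c <= 4*acc - 4


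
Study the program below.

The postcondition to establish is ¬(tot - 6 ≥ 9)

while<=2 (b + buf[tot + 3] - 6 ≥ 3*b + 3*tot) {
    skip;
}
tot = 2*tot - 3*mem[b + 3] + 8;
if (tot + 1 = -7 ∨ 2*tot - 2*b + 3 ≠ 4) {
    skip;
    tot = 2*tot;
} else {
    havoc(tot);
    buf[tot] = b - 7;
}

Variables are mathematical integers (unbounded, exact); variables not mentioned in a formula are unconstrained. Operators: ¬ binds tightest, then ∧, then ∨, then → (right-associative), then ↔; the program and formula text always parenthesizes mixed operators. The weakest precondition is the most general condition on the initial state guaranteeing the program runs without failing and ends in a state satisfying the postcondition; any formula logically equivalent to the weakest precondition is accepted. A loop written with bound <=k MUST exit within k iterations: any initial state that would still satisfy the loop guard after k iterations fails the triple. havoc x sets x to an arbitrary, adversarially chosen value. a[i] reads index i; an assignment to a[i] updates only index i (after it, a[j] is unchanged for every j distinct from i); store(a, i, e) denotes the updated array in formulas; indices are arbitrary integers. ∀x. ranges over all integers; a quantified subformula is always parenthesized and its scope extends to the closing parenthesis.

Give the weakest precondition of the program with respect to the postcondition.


Working backward. After the program, the postcondition ¬(tot - 6 ≥ 9) must hold; in canonical form it is ¬(tot ≥ 15).
Then branch requires ¬(2*tot ≥ 15); else branch requires ∀tot_1. (¬(tot_1 ≥ 15)).
Before the if: ((tot = -8 ∨ 2*tot ≠ 2*b + 1) → (¬(2*tot ≥ 15))) ∧ ((¬(tot = -8 ∨ 2*tot ≠ 2*b + 1)) → (∀tot_1. (¬(tot_1 ≥ 15))))
Before tot := 2*tot - 3*mem[b + 3] + 8: ((2*tot = 3*mem[b + 3] - 16 ∨ 4*tot ≠ 6*mem[b + 3] + 2*b - 15) → (¬(4*tot ≥ 6*mem[b + 3] - 1))) ∧ ((¬(2*tot = 3*mem[b + 3] - 16 ∨ 4*tot ≠ 6*mem[b + 3] + 2*b - 15)) → (∀tot_1. (¬(tot_1 ≥ 15))))
Before the loop (bound <=2), unroll the exhaustion recursion (WP_0 = exit-now case; WP_j = one more guarded iteration, up to j = 2):
  WP_0: (¬(buf[tot + 3] ≥ 2*b + 3*tot + 6)) ∧ ((2*tot = 3*mem[b + 3] - 16 ∨ 4*tot ≠ 6*mem[b + 3] + 2*b - 15) → (¬(4*tot ≥ 6*mem[b + 3] - 1))) ∧ ((¬(2*tot = 3*mem[b + 3] - 16 ∨ 4*tot ≠ 6*mem[b + 3] + 2*b - 15)) → (∀tot_1. (¬(tot_1 ≥ 15))))
  WP_1: (buf[tot + 3] ≥ 2*b + 3*tot + 6 → ((¬(buf[tot + 3] ≥ 2*b + 3*tot + 6)) ∧ ((2*tot = 3*mem[b + 3] - 16 ∨ 4*tot ≠ 6*mem[b + 3] + 2*b - 15) → (¬(4*tot ≥ 6*mem[b + 3] - 1))) ∧ ((¬(2*tot = 3*mem[b + 3] - 16 ∨ 4*tot ≠ 6*mem[b + 3] + 2*b - 15)) → (∀tot_1. (¬(tot_1 ≥ 15)))))) ∧ ((¬(buf[tot + 3] ≥ 2*b + 3*tot + 6)) → (((2*tot = 3*mem[b + 3] - 16 ∨ 4*tot ≠ 6*mem[b + 3] + 2*b - 15) → (¬(4*tot ≥ 6*mem[b + 3] - 1))) ∧ ((¬(2*tot = 3*mem[b + 3] - 16 ∨ 4*tot ≠ 6*mem[b + 3] + 2*b - 15)) → (∀tot_1. (¬(tot_1 ≥ 15))))))
  WP_2: (buf[tot + 3] ≥ 2*b + 3*tot + 6 → ((buf[tot + 3] ≥ 2*b + 3*tot + 6 → ((¬(buf[tot + 3] ≥ 2*b + 3*tot + 6)) ∧ ((2*tot = 3*mem[b + 3] - 16 ∨ 4*tot ≠ 6*mem[b + 3] + 2*b - 15) → (¬(4*tot ≥ 6*mem[b + 3] - 1))) ∧ ((¬(2*tot = 3*mem[b + 3] - 16 ∨ 4*tot ≠ 6*mem[b + 3] + 2*b - 15)) → (∀tot_1. (¬(tot_1 ≥ 15)))))) ∧ ((¬(buf[tot + 3] ≥ 2*b + 3*tot + 6)) → (((2*tot = 3*mem[b + 3] - 16 ∨ 4*tot ≠ 6*mem[b + 3] + 2*b - 15) → (¬(4*tot ≥ 6*mem[b + 3] - 1))) ∧ ((¬(2*tot = 3*mem[b + 3] - 16 ∨ 4*tot ≠ 6*mem[b + 3] + 2*b - 15)) → (∀tot_1. (¬(tot_1 ≥ 15)))))))) ∧ ((¬(buf[tot + 3] ≥ 2*b + 3*tot + 6)) → (((2*tot = 3*mem[b + 3] - 16 ∨ 4*tot ≠ 6*mem[b + 3] + 2*b - 15) → (¬(4*tot ≥ 6*mem[b + 3] - 1))) ∧ ((¬(2*tot = 3*mem[b + 3] - 16 ∨ 4*tot ≠ 6*mem[b + 3] + 2*b - 15)) → (∀tot_1. (¬(tot_1 ≥ 15))))))
So before the loop: (buf[tot + 3] ≥ 2*b + 3*tot + 6 → ((buf[tot + 3] ≥ 2*b + 3*tot + 6 → ((¬(buf[tot + 3] ≥ 2*b + 3*tot + 6)) ∧ ((2*tot = 3*mem[b + 3] - 16 ∨ 4*tot ≠ 6*mem[b + 3] + 2*b - 15) → (¬(4*tot ≥ 6*mem[b + 3] - 1))) ∧ ((¬(2*tot = 3*mem[b + 3] - 16 ∨ 4*tot ≠ 6*mem[b + 3] + 2*b - 15)) → (∀tot_1. (¬(tot_1 ≥ 15)))))) ∧ ((¬(buf[tot + 3] ≥ 2*b + 3*tot + 6)) → (((2*tot = 3*mem[b + 3] - 16 ∨ 4*tot ≠ 6*mem[b + 3] + 2*b - 15) → (¬(4*tot ≥ 6*mem[b + 3] - 1))) ∧ ((¬(2*tot = 3*mem[b + 3] - 16 ∨ 4*tot ≠ 6*mem[b + 3] + 2*b - 15)) → (∀tot_1. (¬(tot_1 ≥ 15)))))))) ∧ ((¬(buf[tot + 3] ≥ 2*b + 3*tot + 6)) → (((2*tot = 3*mem[b + 3] - 16 ∨ 4*tot ≠ 6*mem[b + 3] + 2*b - 15) → (¬(4*tot ≥ 6*mem[b + 3] - 1))) ∧ ((¬(2*tot = 3*mem[b + 3] - 16 ∨ 4*tot ≠ 6*mem[b + 3] + 2*b - 15)) → (∀tot_1. (¬(tot_1 ≥ 15))))))
Answer: WP = (buf[tot + 3] ≥ 2*b + 3*tot + 6 → ((buf[tot + 3] ≥ 2*b + 3*tot + 6 → ((¬(buf[tot + 3] ≥ 2*b + 3*tot + 6)) ∧ ((2*tot = 3*mem[b + 3] - 16 ∨ 4*tot ≠ 6*mem[b + 3] + 2*b - 15) → (¬(4*tot ≥ 6*mem[b + 3] - 1))) ∧ ((¬(2*tot = 3*mem[b + 3] - 16 ∨ 4*tot ≠ 6*mem[b + 3] + 2*b - 15)) → (∀tot_1. (¬(tot_1 ≥ 15)))))) ∧ ((¬(buf[tot + 3] ≥ 2*b + 3*tot + 6)) → (((2*tot = 3*mem[b + 3] - 16 ∨ 4*tot ≠ 6*mem[b + 3] + 2*b - 15) → (¬(4*tot ≥ 6*mem[b + 3] - 1))) ∧ ((¬(2*tot = 3*mem[b + 3] - 16 ∨ 4*tot ≠ 6*mem[b + 3] + 2*b - 15)) → (∀tot_1. (¬(tot_1 ≥ 15)))))))) ∧ ((¬(buf[tot + 3] ≥ 2*b + 3*tot + 6)) → (((2*tot = 3*mem[b + 3] - 16 ∨ 4*tot ≠ 6*mem[b + 3] + 2*b - 15) → (¬(4*tot ≥ 6*mem[b + 3] - 1))) ∧ ((¬(2*tot = 3*mem[b + 3] - 16 ∨ 4*tot ≠ 6*mem[b + 3] + 2*b - 15)) → (∀tot_1. (¬(tot_1 ≥ 15))))))


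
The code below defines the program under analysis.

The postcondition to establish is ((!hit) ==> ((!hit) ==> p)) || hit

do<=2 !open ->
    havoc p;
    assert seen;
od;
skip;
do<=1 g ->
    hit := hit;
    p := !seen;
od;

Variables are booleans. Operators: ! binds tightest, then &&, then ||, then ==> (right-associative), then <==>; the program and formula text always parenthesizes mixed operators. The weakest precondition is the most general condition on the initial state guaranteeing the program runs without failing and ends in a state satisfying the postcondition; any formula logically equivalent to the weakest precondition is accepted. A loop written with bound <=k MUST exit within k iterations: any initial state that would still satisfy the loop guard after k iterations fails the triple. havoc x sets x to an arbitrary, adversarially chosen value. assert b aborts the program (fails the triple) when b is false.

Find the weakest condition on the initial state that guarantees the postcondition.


Working backward. After the program, ((!hit) ==> ((!hit) ==> p)) || hit must hold.
Before the loop (bound <=1), unroll the exhaustion recursion (WP_0 = exit-now case; WP_j = one more guarded iteration, up to j = 1):
  WP_0: (!g) && (((!hit) ==> ((!hit) ==> p)) || hit)
  WP_1: (g ==> ((!g) && (((!hit) ==> ((!hit) ==> (!seen))) || hit))) && ((!g) ==> (((!hit) ==> ((!hit) ==> p)) || hit))
So before the loop: (g ==> ((!g) && (((!hit) ==> ((!hit) ==> (!seen))) || hit))) && ((!g) ==> (((!hit) ==> ((!hit) ==> p)) || hit))
Before skip: (g ==> ((!g) && (((!hit) ==> ((!hit) ==> (!seen))) || hit))) && ((!g) ==> (((!hit) ==> ((!hit) ==> p)) || hit))
Before the loop (bound <=2), unroll the exhaustion recursion (WP_0 = exit-now case; WP_j = one more guarded iteration, up to j = 2):
  WP_0: open && (g ==> ((!g) && (((!hit) ==> ((!hit) ==> (!seen))) || hit))) && ((!g) ==> (((!hit) ==> ((!hit) ==> p)) || hit))
  WP_1: ((!open) ==> (seen && open && (g ==> ((!g) && (((!hit) ==> ((!hit) ==> (!seen))) || hit))) && ((!g) ==> (((!hit) ==> hit) || hit)))) && (open ==> ((g ==> ((!g) && (((!hit) ==> ((!hit) ==> (!seen))) || hit))) && ((!g) ==> (((!hit) ==> ((!hit) ==> p)) || hit))))
  WP_2: ((!open) ==> (seen && ((!open) ==> (seen && open && (g ==> ((!g) && (((!hit) ==> ((!hit) ==> (!seen))) || hit))) && ((!g) ==> (((!hit) ==> hit) || hit)))) && (open ==> (g ==> ((!g) && (((!hit) ==> ((!hit) ==> (!seen))) || hit)))) && (open ==> ((g ==> ((!g) && (((!hit) ==> ((!hit) ==> (!seen))) || hit))) && ((!g) ==> (((!hit) ==> hit) || hit)))))) && (open ==> ((g ==> ((!g) && (((!hit) ==> ((!hit) ==> (!seen))) || hit))) && ((!g) ==> (((!hit) ==> ((!hit) ==> p)) || hit))))
So before the loop: ((!open) ==> (seen && ((!open) ==> (seen && open && (g ==> ((!g) && (((!hit) ==> ((!hit) ==> (!seen))) || hit))) && ((!g) ==> (((!hit) ==> hit) || hit)))) && (open ==> (g ==> ((!g) && (((!hit) ==> ((!hit) ==> (!seen))) || hit)))) && (open ==> ((g ==> ((!g) && (((!hit) ==> ((!hit) ==> (!seen))) || hit))) && ((!g) ==> (((!hit) ==> hit) || hit)))))) && (open ==> ((g ==> ((!g) && (((!hit) ==> ((!hit) ==> (!seen))) || hit))) && ((!g) ==> (((!hit) ==> ((!hit) ==> p)) || hit))))
Answer: WP = ((!open) ==> (seen && ((!open) ==> (seen && open && (g ==> ((!g) && (((!hit) ==> ((!hit) ==> (!seen))) || hit))) && ((!g) ==> (((!hit) ==> hit) || hit)))) && (open ==> (g ==> ((!g) && (((!hit) ==> ((!hit) ==> (!seen))) || hit)))) && (open ==> ((g ==> ((!g) && (((!hit) ==> ((!hit) ==> (!seen))) || hit))) && ((!g) ==> (((!hit) ==> hit) || hit)))))) && (open ==> ((g ==> ((!g) && (((!hit) ==> ((!hit) ==> (!seen))) || hit))) && ((!g) ==> (((!hit) ==> ((!hit) ==> p)) || hit))))


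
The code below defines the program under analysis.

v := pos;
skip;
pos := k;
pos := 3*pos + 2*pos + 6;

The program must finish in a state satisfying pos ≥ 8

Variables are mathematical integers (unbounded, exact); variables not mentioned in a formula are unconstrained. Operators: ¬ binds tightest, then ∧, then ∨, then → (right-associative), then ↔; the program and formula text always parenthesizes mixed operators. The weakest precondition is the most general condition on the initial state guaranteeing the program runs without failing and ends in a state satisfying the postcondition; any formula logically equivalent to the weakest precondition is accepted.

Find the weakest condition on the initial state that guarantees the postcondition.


Working backward. After the program, pos ≥ 8 must hold.
Before pos := 3*pos + 2*pos + 6: 5*pos ≥ 2
Before pos := k: 5*k ≥ 2
Before skip: 5*k ≥ 2
Before v := pos: 5*k ≥ 2
Answer: WP = 5*k ≥ 2


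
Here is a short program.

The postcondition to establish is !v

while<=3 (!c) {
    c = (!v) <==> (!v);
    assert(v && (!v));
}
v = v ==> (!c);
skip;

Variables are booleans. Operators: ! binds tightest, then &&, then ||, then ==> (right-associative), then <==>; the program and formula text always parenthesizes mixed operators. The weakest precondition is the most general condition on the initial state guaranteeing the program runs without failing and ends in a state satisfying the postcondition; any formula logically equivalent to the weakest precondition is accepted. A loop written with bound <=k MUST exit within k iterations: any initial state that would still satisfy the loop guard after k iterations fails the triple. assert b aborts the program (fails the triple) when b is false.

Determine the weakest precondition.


Working backward. After the program, !v must hold.
Before skip: !v
Before v := v ==> (!c): !(v ==> (!c))
Before the loop (bound <=3), unroll the exhaustion recursion (WP_0 = exit-now case; WP_j = one more guarded iteration, up to j = 3):
  WP_0: c && (!(v ==> (!c)))
  WP_1: c && (c ==> (!(v ==> (!c))))
  WP_2: c && (c ==> (!(v ==> (!c))))
  WP_3: c && (c ==> (!(v ==> (!c))))
So before the loop: c && (c ==> (!(v ==> (!c))))
Answer: WP = c && (c ==> (!(v ==> (!c))))


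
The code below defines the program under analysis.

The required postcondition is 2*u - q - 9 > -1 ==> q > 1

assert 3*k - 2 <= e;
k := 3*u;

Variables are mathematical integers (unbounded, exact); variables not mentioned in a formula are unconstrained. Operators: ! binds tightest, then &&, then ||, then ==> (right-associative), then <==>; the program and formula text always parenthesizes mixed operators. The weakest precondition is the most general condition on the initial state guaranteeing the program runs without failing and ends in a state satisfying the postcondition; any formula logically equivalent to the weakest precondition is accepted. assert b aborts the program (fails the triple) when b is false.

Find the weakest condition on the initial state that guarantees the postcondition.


Working backward. After the program, the postcondition 2*u - q - 9 > -1 ==> q > 1 must hold; in canonical form it is 2*u > q + 8 ==> q > 1.
Before k := 3*u: 2*u > q + 8 ==> q > 1
Before assert 3*k - 2 <= e: 3*k <= e + 2 && (2*u > q + 8 ==> q > 1)
Answer: WP = 3*k <= e + 2 && (2*u > q + 8 ==> q > 1)


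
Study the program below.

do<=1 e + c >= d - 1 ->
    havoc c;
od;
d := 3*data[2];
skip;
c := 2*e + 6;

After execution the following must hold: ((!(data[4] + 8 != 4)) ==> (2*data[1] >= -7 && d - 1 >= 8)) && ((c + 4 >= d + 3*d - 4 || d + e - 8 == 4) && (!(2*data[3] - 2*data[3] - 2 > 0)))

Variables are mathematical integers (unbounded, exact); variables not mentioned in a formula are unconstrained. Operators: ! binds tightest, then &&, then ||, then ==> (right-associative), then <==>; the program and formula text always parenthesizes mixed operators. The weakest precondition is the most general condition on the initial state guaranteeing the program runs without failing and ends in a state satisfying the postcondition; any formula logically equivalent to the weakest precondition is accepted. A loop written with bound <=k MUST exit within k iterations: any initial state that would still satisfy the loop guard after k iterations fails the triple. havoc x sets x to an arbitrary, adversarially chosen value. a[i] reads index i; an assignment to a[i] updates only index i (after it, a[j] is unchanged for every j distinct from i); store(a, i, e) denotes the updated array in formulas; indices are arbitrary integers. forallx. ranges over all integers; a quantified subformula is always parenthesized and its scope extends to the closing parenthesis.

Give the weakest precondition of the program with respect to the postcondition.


Working backward. After the program, the postcondition ((!(data[4] + 8 != 4)) ==> (2*data[1] >= -7 && d - 1 >= 8)) && ((c + 4 >= d + 3*d - 4 || d + e - 8 == 4) && (!(2*data[3] - 2*data[3] - 2 > 0))) must hold; in canonical form it is ((!(data[4] != -4)) ==> (2*data[1] >= -7 && d >= 9)) && (c >= 4*d - 8 || d + e == 12).
Before c := 2*e + 6: ((!(data[4] != -4)) ==> (2*data[1] >= -7 && d >= 9)) && (2*e >= 4*d - 14 || d + e == 12)
Before skip: ((!(data[4] != -4)) ==> (2*data[1] >= -7 && d >= 9)) && (2*e >= 4*d - 14 || d + e == 12)
Before d := 3*data[2]: ((!(data[4] != -4)) ==> (2*data[1] >= -7 && 3*data[2] >= 9)) && (2*e >= 12*data[2] - 14 || 3*data[2] + e == 12)
Before the loop (bound <=1), unroll the exhaustion recursion (WP_0 = exit-now case; WP_j = one more guarded iteration, up to j = 1):
  WP_0: (!(c + e >= d - 1)) && ((!(data[4] != -4)) ==> (2*data[1] >= -7 && 3*data[2] >= 9)) && (2*e >= 12*data[2] - 14 || 3*data[2] + e == 12)
  WP_1: (c + e >= d - 1 ==> (forall c_1. ((!(c_1 + e >= d - 1)) && ((!(data[4] != -4)) ==> (2*data[1] >= -7 && 3*data[2] >= 9)) && (2*e >= 12*data[2] - 14 || 3*data[2] + e == 12)))) && ((!(c + e >= d - 1)) ==> (((!(data[4] != -4)) ==> (2*data[1] >= -7 && 3*data[2] >= 9)) && (2*e >= 12*data[2] - 14 || 3*data[2] + e == 12)))
So before the loop: (c + e >= d - 1 ==> (forall c_1. ((!(c_1 + e >= d - 1)) && ((!(data[4] != -4)) ==> (2*data[1] >= -7 && 3*data[2] >= 9)) && (2*e >= 12*data[2] - 14 || 3*data[2] + e == 12)))) && ((!(c + e >= d - 1)) ==> (((!(data[4] != -4)) ==> (2*data[1] >= -7 && 3*data[2] >= 9)) && (2*e >= 12*data[2] - 14 || 3*data[2] + e == 12)))
Answer: WP = (c + e >= d - 1 ==> (forall c_1. ((!(c_1 + e >= d - 1)) && ((!(data[4] != -4)) ==> (2*data[1] >= -7 && 3*data[2] >= 9)) && (2*e >= 12*data[2] - 14 || 3*data[2] + e == 12)))) && ((!(c + e >= d - 1)) ==> (((!(data[4] != -4)) ==> (2*data[1] >= -7 && 3*data[2] >= 9)) && (2*e >= 12*data[2] - 14 || 3*data[2] + e == 12)))


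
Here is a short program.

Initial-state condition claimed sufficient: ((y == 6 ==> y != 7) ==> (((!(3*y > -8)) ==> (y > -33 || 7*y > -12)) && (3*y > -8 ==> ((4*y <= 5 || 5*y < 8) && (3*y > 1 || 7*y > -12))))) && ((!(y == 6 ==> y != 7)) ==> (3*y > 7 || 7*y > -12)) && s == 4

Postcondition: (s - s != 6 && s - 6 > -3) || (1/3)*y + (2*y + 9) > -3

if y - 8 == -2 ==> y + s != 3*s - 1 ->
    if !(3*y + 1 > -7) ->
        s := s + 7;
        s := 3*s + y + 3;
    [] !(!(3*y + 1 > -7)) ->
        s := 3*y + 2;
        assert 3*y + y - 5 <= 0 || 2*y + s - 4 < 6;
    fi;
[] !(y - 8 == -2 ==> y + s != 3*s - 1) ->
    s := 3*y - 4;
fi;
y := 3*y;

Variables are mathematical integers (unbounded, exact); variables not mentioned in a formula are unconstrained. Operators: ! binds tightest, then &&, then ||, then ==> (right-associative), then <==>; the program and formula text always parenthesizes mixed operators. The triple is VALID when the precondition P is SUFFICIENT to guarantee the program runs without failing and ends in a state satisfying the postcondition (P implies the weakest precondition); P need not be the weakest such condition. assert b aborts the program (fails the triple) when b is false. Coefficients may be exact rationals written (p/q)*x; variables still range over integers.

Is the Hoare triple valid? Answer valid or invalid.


Working backward. After the program, the postcondition (s - s != 6 && s - 6 > -3) || (1/3)*y + (2*y + 9) > -3 must hold; in canonical form it is s > 3 || (7/3)*y > -12.
Before y := 3*y: s > 3 || 7*y > -12
Then branch requires ((!(3*y > -8)) ==> (3*s + y > -21 || 7*y > -12)) && (3*y > -8 ==> ((4*y <= 5 || 5*y < 8) && (3*y > 1 || 7*y > -12))); else branch requires 3*y > 7 || 7*y > -12.
Before the if: ((y == 6 ==> y != 2*s - 1) ==> (((!(3*y > -8)) ==> (3*s + y > -21 || 7*y > -12)) && (3*y > -8 ==> ((4*y <= 5 || 5*y < 8) && (3*y > 1 || 7*y > -12))))) && ((!(y == 6 ==> y != 2*s - 1)) ==> (3*y > 7 || 7*y > -12))
The weakest precondition is ((y == 6 ==> y != 2*s - 1) ==> (((!(3*y > -8)) ==> (3*s + y > -21 || 7*y > -12)) && (3*y > -8 ==> ((4*y <= 5 || 5*y < 8) && (3*y > 1 || 7*y > -12))))) && ((!(y == 6 ==> y != 2*s - 1)) ==> (3*y > 7 || 7*y > -12)).
Check whether ((y == 6 ==> y != 7) ==> (((!(3*y > -8)) ==> (y > -33 || 7*y > -12)) && (3*y > -8 ==> ((4*y <= 5 || 5*y < 8) && (3*y > 1 || 7*y > -12))))) && ((!(y == 6 ==> y != 7)) ==> (3*y > 7 || 7*y > -12)) && s == 4 implies it.
Every state satisfying the precondition satisfies the weakest precondition: the implication holds.
Answer: valid


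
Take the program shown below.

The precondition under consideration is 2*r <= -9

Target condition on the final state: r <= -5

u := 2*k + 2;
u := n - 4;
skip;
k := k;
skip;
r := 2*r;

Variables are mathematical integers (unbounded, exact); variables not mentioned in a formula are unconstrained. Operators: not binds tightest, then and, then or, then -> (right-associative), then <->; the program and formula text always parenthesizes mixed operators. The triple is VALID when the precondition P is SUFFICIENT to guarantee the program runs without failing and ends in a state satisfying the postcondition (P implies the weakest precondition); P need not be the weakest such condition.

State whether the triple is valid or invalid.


Working backward. After the program, r <= -5 must hold.
Before r := 2*r: 2*r <= -5
Before skip: 2*r <= -5
Before k := k: 2*r <= -5
Before skip: 2*r <= -5
Before u := n - 4: 2*r <= -5
Before u := 2*k + 2: 2*r <= -5
The weakest precondition is 2*r <= -5.
Check whether 2*r <= -9 implies it.
Every state satisfying the precondition satisfies the weakest precondition: the implication holds.
Answer: valid


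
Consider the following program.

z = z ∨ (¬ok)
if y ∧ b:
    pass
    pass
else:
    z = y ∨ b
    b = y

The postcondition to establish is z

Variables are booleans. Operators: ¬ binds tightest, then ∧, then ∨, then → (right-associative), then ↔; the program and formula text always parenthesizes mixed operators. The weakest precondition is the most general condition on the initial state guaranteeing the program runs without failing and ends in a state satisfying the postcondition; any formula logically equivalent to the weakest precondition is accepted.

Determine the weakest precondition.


Working backward. After the program, z must hold.
Then branch requires z; else branch requires y ∨ b.
Before the if: ((y ∧ b) → z) ∧ ((¬(y ∧ b)) → (y ∨ b))
Before z := z ∨ (¬ok): ((y ∧ b) → (z ∨ (¬ok))) ∧ ((¬(y ∧ b)) → (y ∨ b))
Answer: WP = ((y ∧ b) → (z ∨ (¬ok))) ∧ ((¬(y ∧ b)) → (y ∨ b))


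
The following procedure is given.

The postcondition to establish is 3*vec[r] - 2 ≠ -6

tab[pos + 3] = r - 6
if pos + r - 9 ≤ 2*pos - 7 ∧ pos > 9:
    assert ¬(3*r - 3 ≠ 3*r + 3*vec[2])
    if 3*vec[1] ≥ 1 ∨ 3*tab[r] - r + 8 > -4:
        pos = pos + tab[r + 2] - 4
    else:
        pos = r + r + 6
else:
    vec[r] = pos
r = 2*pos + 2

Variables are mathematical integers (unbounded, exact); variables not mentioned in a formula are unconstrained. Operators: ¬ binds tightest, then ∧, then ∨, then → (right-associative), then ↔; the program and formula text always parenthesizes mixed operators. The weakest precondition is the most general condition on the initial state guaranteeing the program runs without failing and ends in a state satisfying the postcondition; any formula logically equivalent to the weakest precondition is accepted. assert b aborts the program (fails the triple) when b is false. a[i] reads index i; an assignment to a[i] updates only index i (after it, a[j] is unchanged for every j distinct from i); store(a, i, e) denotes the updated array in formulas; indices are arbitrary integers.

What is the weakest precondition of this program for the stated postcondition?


Working backward. After the program, the postcondition 3*vec[r] - 2 ≠ -6 must hold; in canonical form it is 3*vec[r] ≠ -4.
Before r := 2*pos + 2: 3*vec[2*pos + 2] ≠ -4
Then branch requires (¬(3*vec[2] ≠ -3)) ∧ ((3*vec[1] ≥ 1 ∨ 3*tab[r] > r - 12) → 3*vec[2*tab[r + 2] + 2*pos - 6] ≠ -4) ∧ ((¬(3*vec[1] ≥ 1 ∨ 3*tab[r] > r - 12)) → 3*vec[4*r + 14] ≠ -4); else branch requires 3*store(vec, r, pos)[2*pos + 2] ≠ -4.
Before the if: ((r ≤ pos + 2 ∧ pos > 9) → ((¬(3*vec[2] ≠ -3)) ∧ ((3*vec[1] ≥ 1 ∨ 3*tab[r] > r - 12) → 3*vec[2*tab[r + 2] + 2*pos - 6] ≠ -4) ∧ ((¬(3*vec[1] ≥ 1 ∨ 3*tab[r] > r - 12)) → 3*vec[4*r + 14] ≠ -4))) ∧ ((¬(r ≤ pos + 2 ∧ pos > 9)) → 3*store(vec, r, pos)[2*pos + 2] ≠ -4)
Before tab[pos + 3] := r - 6: ((r ≤ pos + 2 ∧ pos > 9) → ((¬(3*vec[2] ≠ -3)) ∧ ((3*vec[1] ≥ 1 ∨ 3*store(tab, pos + 3, r - 6)[r] > r - 12) → 3*vec[2*store(tab, pos + 3, r - 6)[r + 2] + 2*pos - 6] ≠ -4) ∧ ((¬(3*vec[1] ≥ 1 ∨ 3*store(tab, pos + 3, r - 6)[r] > r - 12)) → 3*vec[4*r + 14] ≠ -4))) ∧ ((¬(r ≤ pos + 2 ∧ pos > 9)) → 3*store(vec, r, pos)[2*pos + 2] ≠ -4)
Answer: WP = ((r ≤ pos + 2 ∧ pos > 9) → ((¬(3*vec[2] ≠ -3)) ∧ ((3*vec[1] ≥ 1 ∨ 3*store(tab, pos + 3, r - 6)[r] > r - 12) → 3*vec[2*store(tab, pos + 3, r - 6)[r + 2] + 2*pos - 6] ≠ -4) ∧ ((¬(3*vec[1] ≥ 1 ∨ 3*store(tab, pos + 3, r - 6)[r] > r - 12)) → 3*vec[4*r + 14] ≠ -4))) ∧ ((¬(r ≤ pos + 2 ∧ pos > 9)) → 3*store(vec, r, pos)[2*pos + 2] ≠ -4)


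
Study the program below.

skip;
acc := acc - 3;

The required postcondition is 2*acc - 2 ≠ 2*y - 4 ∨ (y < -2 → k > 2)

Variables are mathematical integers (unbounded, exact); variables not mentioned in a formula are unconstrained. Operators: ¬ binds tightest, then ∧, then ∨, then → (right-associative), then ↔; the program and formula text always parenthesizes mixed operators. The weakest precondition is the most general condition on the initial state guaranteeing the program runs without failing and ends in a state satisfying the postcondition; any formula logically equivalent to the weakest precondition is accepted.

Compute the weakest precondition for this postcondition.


Working backward. After the program, the postcondition 2*acc - 2 ≠ 2*y - 4 ∨ (y < -2 → k > 2) must hold; in canonical form it is 2*acc ≠ 2*y - 2 ∨ (y < -2 → k > 2).
Before acc := acc - 3: 2*acc ≠ 2*y + 4 ∨ (y < -2 → k > 2)
Before skip: 2*acc ≠ 2*y + 4 ∨ (y < -2 → k > 2)
Answer: WP = 2*acc ≠ 2*y + 4 ∨ (y < -2 → k > 2)


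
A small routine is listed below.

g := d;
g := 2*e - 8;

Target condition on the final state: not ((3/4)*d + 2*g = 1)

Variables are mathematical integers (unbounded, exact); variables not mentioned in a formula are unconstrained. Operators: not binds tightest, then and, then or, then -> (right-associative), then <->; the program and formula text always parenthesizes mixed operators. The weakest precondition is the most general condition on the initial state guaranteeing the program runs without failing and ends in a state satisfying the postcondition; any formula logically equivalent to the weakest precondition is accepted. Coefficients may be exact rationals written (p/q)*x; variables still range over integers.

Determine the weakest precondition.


Working backward. After the program, not ((3/4)*d + 2*g = 1) must hold.
Before g := 2*e - 8: not ((3/4)*d + 4*e = 17)
Before g := d: not ((3/4)*d + 4*e = 17)
Answer: WP = not ((3/4)*d + 4*e = 17)


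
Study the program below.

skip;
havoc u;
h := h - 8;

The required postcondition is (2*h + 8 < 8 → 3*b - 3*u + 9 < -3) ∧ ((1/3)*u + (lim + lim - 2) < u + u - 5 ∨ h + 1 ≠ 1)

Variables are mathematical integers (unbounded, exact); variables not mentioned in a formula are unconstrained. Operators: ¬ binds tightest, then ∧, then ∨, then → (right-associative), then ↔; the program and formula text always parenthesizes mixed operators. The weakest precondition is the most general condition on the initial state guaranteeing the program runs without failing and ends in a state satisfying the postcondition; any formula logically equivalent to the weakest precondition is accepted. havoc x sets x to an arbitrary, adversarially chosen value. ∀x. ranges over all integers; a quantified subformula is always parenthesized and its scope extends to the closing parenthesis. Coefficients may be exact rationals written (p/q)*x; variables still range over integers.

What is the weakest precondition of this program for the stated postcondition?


Working backward. After the program, the postcondition (2*h + 8 < 8 → 3*b - 3*u + 9 < -3) ∧ ((1/3)*u + (lim + lim - 2) < u + u - 5 ∨ h + 1 ≠ 1) must hold; in canonical form it is (2*h < 0 → 3*b < 3*u - 12) ∧ (2*lim < (5/3)*u - 3 ∨ h ≠ 0).
Before h := h - 8: (2*h < 16 → 3*b < 3*u - 12) ∧ (2*lim < (5/3)*u - 3 ∨ h ≠ 8)
Before havoc u: ∀u_1. ((2*h < 16 → 3*b < 3*u_1 - 12) ∧ (2*lim < (5/3)*u_1 - 3 ∨ h ≠ 8))
Before skip: ∀u_1. ((2*h < 16 → 3*b < 3*u_1 - 12) ∧ (2*lim < (5/3)*u_1 - 3 ∨ h ≠ 8))
Answer: WP = ∀u_1. ((2*h < 16 → 3*b < 3*u_1 - 12) ∧ (2*lim < (5/3)*u_1 - 3 ∨ h ≠ 8))


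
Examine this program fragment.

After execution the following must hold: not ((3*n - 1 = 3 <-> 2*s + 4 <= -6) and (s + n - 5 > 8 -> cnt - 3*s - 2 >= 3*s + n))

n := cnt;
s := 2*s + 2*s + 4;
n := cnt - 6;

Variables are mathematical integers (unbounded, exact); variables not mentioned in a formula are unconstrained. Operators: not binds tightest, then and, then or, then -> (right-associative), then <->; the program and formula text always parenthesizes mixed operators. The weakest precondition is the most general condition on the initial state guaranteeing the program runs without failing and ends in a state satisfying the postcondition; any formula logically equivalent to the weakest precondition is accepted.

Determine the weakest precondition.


Working backward. After the program, the postcondition not ((3*n - 1 = 3 <-> 2*s + 4 <= -6) and (s + n - 5 > 8 -> cnt - 3*s - 2 >= 3*s + n)) must hold; in canonical form it is not ((3*n = 4 <-> 2*s <= -10) and (n + s > 13 -> cnt >= n + 6*s + 2)).
Before n := cnt - 6: not ((3*cnt = 22 <-> 2*s <= -10) and (cnt + s > 19 -> 6*s <= 4))
Before s := 2*s + 2*s + 4: not ((3*cnt = 22 <-> 8*s <= -18) and (cnt + 4*s > 15 -> 24*s <= -20))
Before n := cnt: not ((3*cnt = 22 <-> 8*s <= -18) and (cnt + 4*s > 15 -> 24*s <= -20))
Answer: WP = not ((3*cnt = 22 <-> 8*s <= -18) and (cnt + 4*s > 15 -> 24*s <= -20))


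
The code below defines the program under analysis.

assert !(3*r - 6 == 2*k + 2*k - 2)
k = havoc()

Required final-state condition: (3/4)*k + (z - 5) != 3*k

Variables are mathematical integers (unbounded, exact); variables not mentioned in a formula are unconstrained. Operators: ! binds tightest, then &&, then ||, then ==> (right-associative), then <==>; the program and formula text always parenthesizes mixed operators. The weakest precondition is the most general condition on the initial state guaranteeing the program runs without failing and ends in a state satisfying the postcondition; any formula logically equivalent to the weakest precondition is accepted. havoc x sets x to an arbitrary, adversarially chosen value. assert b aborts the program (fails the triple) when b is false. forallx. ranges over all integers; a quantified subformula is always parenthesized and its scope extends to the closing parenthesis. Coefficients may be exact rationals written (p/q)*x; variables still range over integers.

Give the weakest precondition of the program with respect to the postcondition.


Working backward. After the program, the postcondition (3/4)*k + (z - 5) != 3*k must hold; in canonical form it is z != (9/4)*k + 5.
Before havoc k: forall k_1. z != (9/4)*k_1 + 5
Before assert !(3*r - 6 == 2*k + 2*k - 2): (!(3*r == 4*k + 4)) && (forall k_1. z != (9/4)*k_1 + 5)
Answer: WP = (!(3*r == 4*k + 4)) && (forall k_1. z != (9/4)*k_1 + 5)


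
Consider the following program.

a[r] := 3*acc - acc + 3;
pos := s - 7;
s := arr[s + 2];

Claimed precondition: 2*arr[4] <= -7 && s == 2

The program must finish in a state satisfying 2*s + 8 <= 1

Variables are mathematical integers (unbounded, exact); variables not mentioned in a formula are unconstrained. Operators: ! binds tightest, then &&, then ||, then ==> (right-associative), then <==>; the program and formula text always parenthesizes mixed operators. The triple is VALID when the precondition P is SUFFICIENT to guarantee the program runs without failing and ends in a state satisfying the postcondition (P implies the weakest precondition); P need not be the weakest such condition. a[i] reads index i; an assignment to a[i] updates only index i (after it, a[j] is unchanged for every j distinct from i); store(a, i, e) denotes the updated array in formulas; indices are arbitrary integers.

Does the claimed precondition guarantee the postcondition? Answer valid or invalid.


Working backward. After the program, the postcondition 2*s + 8 <= 1 must hold; in canonical form it is 2*s <= -7.
Before s := arr[s + 2]: 2*arr[s + 2] <= -7
Before pos := s - 7: 2*arr[s + 2] <= -7
Before a[r] := 3*acc - acc + 3: 2*arr[s + 2] <= -7
The weakest precondition is 2*arr[s + 2] <= -7.
Check whether 2*arr[4] <= -7 && s == 2 implies it.
Every state satisfying the precondition satisfies the weakest precondition: the implication holds.
Answer: valid


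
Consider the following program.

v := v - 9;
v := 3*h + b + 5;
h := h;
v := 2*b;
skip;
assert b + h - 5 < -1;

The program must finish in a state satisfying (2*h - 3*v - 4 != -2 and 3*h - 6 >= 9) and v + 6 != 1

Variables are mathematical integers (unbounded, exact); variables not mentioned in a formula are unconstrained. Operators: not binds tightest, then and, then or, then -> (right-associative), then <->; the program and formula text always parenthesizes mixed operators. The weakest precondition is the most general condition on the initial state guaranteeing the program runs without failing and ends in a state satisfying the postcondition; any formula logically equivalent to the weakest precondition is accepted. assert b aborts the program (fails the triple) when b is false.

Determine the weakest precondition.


Working backward. After the program, the postcondition (2*h - 3*v - 4 != -2 and 3*h - 6 >= 9) and v + 6 != 1 must hold; in canonical form it is 2*h != 3*v + 2 and 3*h >= 15 and v != -5.
Before assert b + h - 5 < -1: b + h < 4 and 2*h != 3*v + 2 and 3*h >= 15 and v != -5
Before skip: b + h < 4 and 2*h != 3*v + 2 and 3*h >= 15 and v != -5
Before v := 2*b: b + h < 4 and 2*h != 6*b + 2 and 3*h >= 15 and 2*b != -5
Before h := h: b + h < 4 and 2*h != 6*b + 2 and 3*h >= 15 and 2*b != -5
Before v := 3*h + b + 5: b + h < 4 and 2*h != 6*b + 2 and 3*h >= 15 and 2*b != -5
Before v := v - 9: b + h < 4 and 2*h != 6*b + 2 and 3*h >= 15 and 2*b != -5
Answer: WP = b + h < 4 and 2*h != 6*b + 2 and 3*h >= 15 and 2*b != -5


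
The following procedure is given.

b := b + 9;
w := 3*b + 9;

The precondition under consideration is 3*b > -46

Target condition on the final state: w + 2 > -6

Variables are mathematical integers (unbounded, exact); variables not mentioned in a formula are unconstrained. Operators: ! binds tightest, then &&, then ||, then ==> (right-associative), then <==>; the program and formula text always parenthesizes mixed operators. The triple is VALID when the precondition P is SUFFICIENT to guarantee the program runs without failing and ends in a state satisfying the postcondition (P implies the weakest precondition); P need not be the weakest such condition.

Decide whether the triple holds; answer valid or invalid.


Working backward. After the program, the postcondition w + 2 > -6 must hold; in canonical form it is w > -8.
Before w := 3*b + 9: 3*b > -17
Before b := b + 9: 3*b > -44
The weakest precondition is 3*b > -44.
Check whether 3*b > -46 implies it.
Countermodel: at the initial state b = -15, the precondition holds but the weakest precondition fails.
Answer: invalid


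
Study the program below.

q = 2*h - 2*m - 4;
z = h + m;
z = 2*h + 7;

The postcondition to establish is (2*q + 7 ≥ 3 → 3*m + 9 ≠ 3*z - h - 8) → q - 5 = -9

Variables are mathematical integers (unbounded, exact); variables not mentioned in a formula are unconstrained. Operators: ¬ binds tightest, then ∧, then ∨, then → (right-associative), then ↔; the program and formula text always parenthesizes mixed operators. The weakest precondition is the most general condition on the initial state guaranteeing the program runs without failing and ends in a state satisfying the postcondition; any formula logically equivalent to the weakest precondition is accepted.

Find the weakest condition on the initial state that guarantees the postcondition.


Working backward. After the program, the postcondition (2*q + 7 ≥ 3 → 3*m + 9 ≠ 3*z - h - 8) → q - 5 = -9 must hold; in canonical form it is (2*q ≥ -4 → h + 3*m ≠ 3*z - 17) → q = -4.
Before z := 2*h + 7: (2*q ≥ -4 → 3*m ≠ 5*h + 4) → q = -4
Before z := h + m: (2*q ≥ -4 → 3*m ≠ 5*h + 4) → q = -4
Before q := 2*h - 2*m - 4: (4*h ≥ 4*m + 4 → 3*m ≠ 5*h + 4) → 2*h = 2*m
Answer: WP = (4*h ≥ 4*m + 4 → 3*m ≠ 5*h + 4) → 2*h = 2*m
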